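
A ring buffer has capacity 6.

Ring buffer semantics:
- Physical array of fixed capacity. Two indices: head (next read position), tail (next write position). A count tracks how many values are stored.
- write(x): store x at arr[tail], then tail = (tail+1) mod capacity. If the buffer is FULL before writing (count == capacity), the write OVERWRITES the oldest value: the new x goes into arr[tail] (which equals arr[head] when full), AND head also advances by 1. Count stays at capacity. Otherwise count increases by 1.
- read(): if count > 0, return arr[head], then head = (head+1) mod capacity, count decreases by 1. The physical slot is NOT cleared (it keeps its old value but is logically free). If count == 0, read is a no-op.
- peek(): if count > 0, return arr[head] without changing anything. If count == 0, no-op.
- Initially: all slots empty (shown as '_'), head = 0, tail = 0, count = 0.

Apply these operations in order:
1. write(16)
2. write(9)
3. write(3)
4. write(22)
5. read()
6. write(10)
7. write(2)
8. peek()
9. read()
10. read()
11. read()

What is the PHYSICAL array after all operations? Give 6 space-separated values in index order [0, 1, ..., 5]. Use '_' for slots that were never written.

After op 1 (write(16)): arr=[16 _ _ _ _ _] head=0 tail=1 count=1
After op 2 (write(9)): arr=[16 9 _ _ _ _] head=0 tail=2 count=2
After op 3 (write(3)): arr=[16 9 3 _ _ _] head=0 tail=3 count=3
After op 4 (write(22)): arr=[16 9 3 22 _ _] head=0 tail=4 count=4
After op 5 (read()): arr=[16 9 3 22 _ _] head=1 tail=4 count=3
After op 6 (write(10)): arr=[16 9 3 22 10 _] head=1 tail=5 count=4
After op 7 (write(2)): arr=[16 9 3 22 10 2] head=1 tail=0 count=5
After op 8 (peek()): arr=[16 9 3 22 10 2] head=1 tail=0 count=5
After op 9 (read()): arr=[16 9 3 22 10 2] head=2 tail=0 count=4
After op 10 (read()): arr=[16 9 3 22 10 2] head=3 tail=0 count=3
After op 11 (read()): arr=[16 9 3 22 10 2] head=4 tail=0 count=2

Answer: 16 9 3 22 10 2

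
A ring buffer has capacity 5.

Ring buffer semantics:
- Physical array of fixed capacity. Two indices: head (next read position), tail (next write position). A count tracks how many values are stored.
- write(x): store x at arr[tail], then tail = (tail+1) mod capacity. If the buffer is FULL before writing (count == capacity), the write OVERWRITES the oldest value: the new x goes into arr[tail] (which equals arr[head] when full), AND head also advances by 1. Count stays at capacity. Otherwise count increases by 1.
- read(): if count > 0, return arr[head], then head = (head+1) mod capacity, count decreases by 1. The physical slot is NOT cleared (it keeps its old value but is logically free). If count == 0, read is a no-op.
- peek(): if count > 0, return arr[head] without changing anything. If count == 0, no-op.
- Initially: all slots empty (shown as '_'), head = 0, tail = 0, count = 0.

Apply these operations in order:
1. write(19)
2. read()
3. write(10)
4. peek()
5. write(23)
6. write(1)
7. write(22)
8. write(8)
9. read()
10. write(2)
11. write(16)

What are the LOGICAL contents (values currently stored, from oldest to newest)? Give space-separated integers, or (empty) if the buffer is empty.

Answer: 1 22 8 2 16

Derivation:
After op 1 (write(19)): arr=[19 _ _ _ _] head=0 tail=1 count=1
After op 2 (read()): arr=[19 _ _ _ _] head=1 tail=1 count=0
After op 3 (write(10)): arr=[19 10 _ _ _] head=1 tail=2 count=1
After op 4 (peek()): arr=[19 10 _ _ _] head=1 tail=2 count=1
After op 5 (write(23)): arr=[19 10 23 _ _] head=1 tail=3 count=2
After op 6 (write(1)): arr=[19 10 23 1 _] head=1 tail=4 count=3
After op 7 (write(22)): arr=[19 10 23 1 22] head=1 tail=0 count=4
After op 8 (write(8)): arr=[8 10 23 1 22] head=1 tail=1 count=5
After op 9 (read()): arr=[8 10 23 1 22] head=2 tail=1 count=4
After op 10 (write(2)): arr=[8 2 23 1 22] head=2 tail=2 count=5
After op 11 (write(16)): arr=[8 2 16 1 22] head=3 tail=3 count=5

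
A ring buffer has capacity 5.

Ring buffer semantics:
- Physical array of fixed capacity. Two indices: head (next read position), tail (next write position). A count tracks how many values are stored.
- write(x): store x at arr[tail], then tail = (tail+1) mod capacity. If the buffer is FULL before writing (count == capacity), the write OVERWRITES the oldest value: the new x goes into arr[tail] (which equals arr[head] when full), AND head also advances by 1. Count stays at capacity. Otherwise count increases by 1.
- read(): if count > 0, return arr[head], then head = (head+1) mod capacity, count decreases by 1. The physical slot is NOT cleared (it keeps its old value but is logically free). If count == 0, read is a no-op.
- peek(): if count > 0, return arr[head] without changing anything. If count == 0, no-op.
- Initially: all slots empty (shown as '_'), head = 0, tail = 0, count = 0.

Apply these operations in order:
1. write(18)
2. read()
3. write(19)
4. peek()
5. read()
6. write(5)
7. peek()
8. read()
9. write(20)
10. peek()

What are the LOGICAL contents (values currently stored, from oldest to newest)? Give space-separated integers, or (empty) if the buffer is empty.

Answer: 20

Derivation:
After op 1 (write(18)): arr=[18 _ _ _ _] head=0 tail=1 count=1
After op 2 (read()): arr=[18 _ _ _ _] head=1 tail=1 count=0
After op 3 (write(19)): arr=[18 19 _ _ _] head=1 tail=2 count=1
After op 4 (peek()): arr=[18 19 _ _ _] head=1 tail=2 count=1
After op 5 (read()): arr=[18 19 _ _ _] head=2 tail=2 count=0
After op 6 (write(5)): arr=[18 19 5 _ _] head=2 tail=3 count=1
After op 7 (peek()): arr=[18 19 5 _ _] head=2 tail=3 count=1
After op 8 (read()): arr=[18 19 5 _ _] head=3 tail=3 count=0
After op 9 (write(20)): arr=[18 19 5 20 _] head=3 tail=4 count=1
After op 10 (peek()): arr=[18 19 5 20 _] head=3 tail=4 count=1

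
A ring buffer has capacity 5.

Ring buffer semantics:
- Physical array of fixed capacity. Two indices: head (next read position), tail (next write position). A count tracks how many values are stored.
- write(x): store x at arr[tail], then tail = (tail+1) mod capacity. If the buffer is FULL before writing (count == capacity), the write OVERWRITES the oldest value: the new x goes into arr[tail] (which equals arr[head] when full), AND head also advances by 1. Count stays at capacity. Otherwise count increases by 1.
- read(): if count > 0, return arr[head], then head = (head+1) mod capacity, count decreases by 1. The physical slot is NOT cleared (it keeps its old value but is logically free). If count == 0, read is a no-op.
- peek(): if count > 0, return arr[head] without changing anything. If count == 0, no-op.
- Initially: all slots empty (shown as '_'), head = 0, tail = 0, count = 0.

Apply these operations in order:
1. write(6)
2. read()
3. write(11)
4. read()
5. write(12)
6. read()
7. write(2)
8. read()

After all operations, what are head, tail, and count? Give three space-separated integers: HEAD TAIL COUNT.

After op 1 (write(6)): arr=[6 _ _ _ _] head=0 tail=1 count=1
After op 2 (read()): arr=[6 _ _ _ _] head=1 tail=1 count=0
After op 3 (write(11)): arr=[6 11 _ _ _] head=1 tail=2 count=1
After op 4 (read()): arr=[6 11 _ _ _] head=2 tail=2 count=0
After op 5 (write(12)): arr=[6 11 12 _ _] head=2 tail=3 count=1
After op 6 (read()): arr=[6 11 12 _ _] head=3 tail=3 count=0
After op 7 (write(2)): arr=[6 11 12 2 _] head=3 tail=4 count=1
After op 8 (read()): arr=[6 11 12 2 _] head=4 tail=4 count=0

Answer: 4 4 0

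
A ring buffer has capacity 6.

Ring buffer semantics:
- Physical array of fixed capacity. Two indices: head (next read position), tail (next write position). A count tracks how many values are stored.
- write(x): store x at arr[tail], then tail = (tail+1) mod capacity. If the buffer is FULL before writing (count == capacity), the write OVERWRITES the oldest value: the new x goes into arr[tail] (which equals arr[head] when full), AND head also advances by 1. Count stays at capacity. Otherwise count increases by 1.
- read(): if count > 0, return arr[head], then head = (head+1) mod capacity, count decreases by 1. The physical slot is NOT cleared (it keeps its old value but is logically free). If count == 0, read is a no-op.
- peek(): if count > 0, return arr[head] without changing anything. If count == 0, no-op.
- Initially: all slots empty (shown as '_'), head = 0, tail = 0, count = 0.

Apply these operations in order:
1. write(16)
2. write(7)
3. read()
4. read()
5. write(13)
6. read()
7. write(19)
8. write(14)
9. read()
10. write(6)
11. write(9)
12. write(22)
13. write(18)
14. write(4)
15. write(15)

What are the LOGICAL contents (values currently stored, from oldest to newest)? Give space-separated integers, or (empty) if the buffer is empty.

After op 1 (write(16)): arr=[16 _ _ _ _ _] head=0 tail=1 count=1
After op 2 (write(7)): arr=[16 7 _ _ _ _] head=0 tail=2 count=2
After op 3 (read()): arr=[16 7 _ _ _ _] head=1 tail=2 count=1
After op 4 (read()): arr=[16 7 _ _ _ _] head=2 tail=2 count=0
After op 5 (write(13)): arr=[16 7 13 _ _ _] head=2 tail=3 count=1
After op 6 (read()): arr=[16 7 13 _ _ _] head=3 tail=3 count=0
After op 7 (write(19)): arr=[16 7 13 19 _ _] head=3 tail=4 count=1
After op 8 (write(14)): arr=[16 7 13 19 14 _] head=3 tail=5 count=2
After op 9 (read()): arr=[16 7 13 19 14 _] head=4 tail=5 count=1
After op 10 (write(6)): arr=[16 7 13 19 14 6] head=4 tail=0 count=2
After op 11 (write(9)): arr=[9 7 13 19 14 6] head=4 tail=1 count=3
After op 12 (write(22)): arr=[9 22 13 19 14 6] head=4 tail=2 count=4
After op 13 (write(18)): arr=[9 22 18 19 14 6] head=4 tail=3 count=5
After op 14 (write(4)): arr=[9 22 18 4 14 6] head=4 tail=4 count=6
After op 15 (write(15)): arr=[9 22 18 4 15 6] head=5 tail=5 count=6

Answer: 6 9 22 18 4 15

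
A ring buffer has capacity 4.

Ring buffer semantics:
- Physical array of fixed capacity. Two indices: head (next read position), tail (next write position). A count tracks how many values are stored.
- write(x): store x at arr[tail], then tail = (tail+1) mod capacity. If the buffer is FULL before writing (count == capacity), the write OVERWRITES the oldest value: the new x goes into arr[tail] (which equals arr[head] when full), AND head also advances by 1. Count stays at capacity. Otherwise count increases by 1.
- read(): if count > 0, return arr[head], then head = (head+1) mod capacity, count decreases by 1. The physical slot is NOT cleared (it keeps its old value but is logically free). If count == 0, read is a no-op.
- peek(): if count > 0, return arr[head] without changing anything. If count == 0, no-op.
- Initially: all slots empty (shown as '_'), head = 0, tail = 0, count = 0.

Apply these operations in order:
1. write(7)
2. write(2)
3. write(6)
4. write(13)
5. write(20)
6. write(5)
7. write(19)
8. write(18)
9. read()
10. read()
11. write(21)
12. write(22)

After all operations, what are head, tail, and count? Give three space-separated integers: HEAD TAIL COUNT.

After op 1 (write(7)): arr=[7 _ _ _] head=0 tail=1 count=1
After op 2 (write(2)): arr=[7 2 _ _] head=0 tail=2 count=2
After op 3 (write(6)): arr=[7 2 6 _] head=0 tail=3 count=3
After op 4 (write(13)): arr=[7 2 6 13] head=0 tail=0 count=4
After op 5 (write(20)): arr=[20 2 6 13] head=1 tail=1 count=4
After op 6 (write(5)): arr=[20 5 6 13] head=2 tail=2 count=4
After op 7 (write(19)): arr=[20 5 19 13] head=3 tail=3 count=4
After op 8 (write(18)): arr=[20 5 19 18] head=0 tail=0 count=4
After op 9 (read()): arr=[20 5 19 18] head=1 tail=0 count=3
After op 10 (read()): arr=[20 5 19 18] head=2 tail=0 count=2
After op 11 (write(21)): arr=[21 5 19 18] head=2 tail=1 count=3
After op 12 (write(22)): arr=[21 22 19 18] head=2 tail=2 count=4

Answer: 2 2 4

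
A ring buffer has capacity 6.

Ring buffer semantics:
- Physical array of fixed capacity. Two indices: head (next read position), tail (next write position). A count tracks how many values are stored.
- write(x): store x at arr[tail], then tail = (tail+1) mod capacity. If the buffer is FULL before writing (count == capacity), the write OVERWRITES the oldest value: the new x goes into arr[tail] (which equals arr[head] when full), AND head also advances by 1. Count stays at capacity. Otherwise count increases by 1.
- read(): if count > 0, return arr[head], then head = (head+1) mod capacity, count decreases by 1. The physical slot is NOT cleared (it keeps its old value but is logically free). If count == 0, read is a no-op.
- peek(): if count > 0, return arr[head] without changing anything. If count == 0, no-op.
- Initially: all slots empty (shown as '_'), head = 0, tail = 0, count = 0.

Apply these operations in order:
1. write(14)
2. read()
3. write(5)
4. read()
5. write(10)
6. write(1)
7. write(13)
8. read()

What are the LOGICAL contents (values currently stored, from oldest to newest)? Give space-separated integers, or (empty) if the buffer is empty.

Answer: 1 13

Derivation:
After op 1 (write(14)): arr=[14 _ _ _ _ _] head=0 tail=1 count=1
After op 2 (read()): arr=[14 _ _ _ _ _] head=1 tail=1 count=0
After op 3 (write(5)): arr=[14 5 _ _ _ _] head=1 tail=2 count=1
After op 4 (read()): arr=[14 5 _ _ _ _] head=2 tail=2 count=0
After op 5 (write(10)): arr=[14 5 10 _ _ _] head=2 tail=3 count=1
After op 6 (write(1)): arr=[14 5 10 1 _ _] head=2 tail=4 count=2
After op 7 (write(13)): arr=[14 5 10 1 13 _] head=2 tail=5 count=3
After op 8 (read()): arr=[14 5 10 1 13 _] head=3 tail=5 count=2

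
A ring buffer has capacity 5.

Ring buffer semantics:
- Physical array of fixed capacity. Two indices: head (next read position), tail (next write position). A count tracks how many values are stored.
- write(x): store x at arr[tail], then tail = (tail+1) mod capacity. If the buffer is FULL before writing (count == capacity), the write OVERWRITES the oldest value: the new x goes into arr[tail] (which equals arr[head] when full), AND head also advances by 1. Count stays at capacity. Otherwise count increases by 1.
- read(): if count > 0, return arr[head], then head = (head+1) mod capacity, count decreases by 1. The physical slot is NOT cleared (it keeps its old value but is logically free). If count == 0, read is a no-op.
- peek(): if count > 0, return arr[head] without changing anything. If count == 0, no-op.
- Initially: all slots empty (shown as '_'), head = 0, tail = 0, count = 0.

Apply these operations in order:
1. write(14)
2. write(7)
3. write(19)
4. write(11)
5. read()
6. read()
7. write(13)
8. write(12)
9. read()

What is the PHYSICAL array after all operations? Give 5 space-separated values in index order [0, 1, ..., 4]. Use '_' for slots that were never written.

After op 1 (write(14)): arr=[14 _ _ _ _] head=0 tail=1 count=1
After op 2 (write(7)): arr=[14 7 _ _ _] head=0 tail=2 count=2
After op 3 (write(19)): arr=[14 7 19 _ _] head=0 tail=3 count=3
After op 4 (write(11)): arr=[14 7 19 11 _] head=0 tail=4 count=4
After op 5 (read()): arr=[14 7 19 11 _] head=1 tail=4 count=3
After op 6 (read()): arr=[14 7 19 11 _] head=2 tail=4 count=2
After op 7 (write(13)): arr=[14 7 19 11 13] head=2 tail=0 count=3
After op 8 (write(12)): arr=[12 7 19 11 13] head=2 tail=1 count=4
After op 9 (read()): arr=[12 7 19 11 13] head=3 tail=1 count=3

Answer: 12 7 19 11 13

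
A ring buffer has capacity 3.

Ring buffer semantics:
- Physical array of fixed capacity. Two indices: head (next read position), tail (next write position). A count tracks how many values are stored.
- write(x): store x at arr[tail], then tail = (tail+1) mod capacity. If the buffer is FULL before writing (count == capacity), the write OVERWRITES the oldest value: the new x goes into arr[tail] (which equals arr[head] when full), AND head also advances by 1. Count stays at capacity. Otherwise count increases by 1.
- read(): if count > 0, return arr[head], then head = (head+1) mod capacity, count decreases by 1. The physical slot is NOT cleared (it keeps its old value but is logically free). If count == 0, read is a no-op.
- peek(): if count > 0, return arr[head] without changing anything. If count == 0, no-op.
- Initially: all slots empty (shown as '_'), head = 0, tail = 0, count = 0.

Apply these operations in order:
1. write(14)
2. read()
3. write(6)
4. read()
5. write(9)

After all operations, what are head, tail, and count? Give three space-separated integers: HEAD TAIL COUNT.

After op 1 (write(14)): arr=[14 _ _] head=0 tail=1 count=1
After op 2 (read()): arr=[14 _ _] head=1 tail=1 count=0
After op 3 (write(6)): arr=[14 6 _] head=1 tail=2 count=1
After op 4 (read()): arr=[14 6 _] head=2 tail=2 count=0
After op 5 (write(9)): arr=[14 6 9] head=2 tail=0 count=1

Answer: 2 0 1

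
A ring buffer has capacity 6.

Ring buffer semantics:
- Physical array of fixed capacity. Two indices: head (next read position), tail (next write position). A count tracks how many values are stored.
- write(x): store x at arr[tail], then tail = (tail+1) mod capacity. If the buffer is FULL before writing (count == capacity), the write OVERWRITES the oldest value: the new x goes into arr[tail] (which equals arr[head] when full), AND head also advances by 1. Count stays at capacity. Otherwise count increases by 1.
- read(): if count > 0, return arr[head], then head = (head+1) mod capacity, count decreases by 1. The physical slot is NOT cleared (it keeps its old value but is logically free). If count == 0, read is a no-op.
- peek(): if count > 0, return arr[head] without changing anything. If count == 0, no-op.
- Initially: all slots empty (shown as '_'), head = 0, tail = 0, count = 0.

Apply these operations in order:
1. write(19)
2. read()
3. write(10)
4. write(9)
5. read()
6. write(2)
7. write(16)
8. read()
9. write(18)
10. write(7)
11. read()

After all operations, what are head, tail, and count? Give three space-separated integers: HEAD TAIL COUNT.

Answer: 4 1 3

Derivation:
After op 1 (write(19)): arr=[19 _ _ _ _ _] head=0 tail=1 count=1
After op 2 (read()): arr=[19 _ _ _ _ _] head=1 tail=1 count=0
After op 3 (write(10)): arr=[19 10 _ _ _ _] head=1 tail=2 count=1
After op 4 (write(9)): arr=[19 10 9 _ _ _] head=1 tail=3 count=2
After op 5 (read()): arr=[19 10 9 _ _ _] head=2 tail=3 count=1
After op 6 (write(2)): arr=[19 10 9 2 _ _] head=2 tail=4 count=2
After op 7 (write(16)): arr=[19 10 9 2 16 _] head=2 tail=5 count=3
After op 8 (read()): arr=[19 10 9 2 16 _] head=3 tail=5 count=2
After op 9 (write(18)): arr=[19 10 9 2 16 18] head=3 tail=0 count=3
After op 10 (write(7)): arr=[7 10 9 2 16 18] head=3 tail=1 count=4
After op 11 (read()): arr=[7 10 9 2 16 18] head=4 tail=1 count=3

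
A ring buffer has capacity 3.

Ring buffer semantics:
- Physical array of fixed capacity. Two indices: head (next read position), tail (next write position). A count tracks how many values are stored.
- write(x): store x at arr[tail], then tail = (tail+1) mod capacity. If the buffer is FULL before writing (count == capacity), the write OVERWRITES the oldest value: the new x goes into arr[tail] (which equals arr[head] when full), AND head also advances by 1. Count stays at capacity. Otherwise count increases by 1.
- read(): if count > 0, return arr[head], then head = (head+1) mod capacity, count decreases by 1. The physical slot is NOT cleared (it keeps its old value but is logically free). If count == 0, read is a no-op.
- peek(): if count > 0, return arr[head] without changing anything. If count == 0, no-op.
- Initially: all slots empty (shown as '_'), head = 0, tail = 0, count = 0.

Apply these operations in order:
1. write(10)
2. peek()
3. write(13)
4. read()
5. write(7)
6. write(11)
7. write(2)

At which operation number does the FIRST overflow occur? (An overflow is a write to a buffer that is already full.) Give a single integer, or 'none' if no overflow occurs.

Answer: 7

Derivation:
After op 1 (write(10)): arr=[10 _ _] head=0 tail=1 count=1
After op 2 (peek()): arr=[10 _ _] head=0 tail=1 count=1
After op 3 (write(13)): arr=[10 13 _] head=0 tail=2 count=2
After op 4 (read()): arr=[10 13 _] head=1 tail=2 count=1
After op 5 (write(7)): arr=[10 13 7] head=1 tail=0 count=2
After op 6 (write(11)): arr=[11 13 7] head=1 tail=1 count=3
After op 7 (write(2)): arr=[11 2 7] head=2 tail=2 count=3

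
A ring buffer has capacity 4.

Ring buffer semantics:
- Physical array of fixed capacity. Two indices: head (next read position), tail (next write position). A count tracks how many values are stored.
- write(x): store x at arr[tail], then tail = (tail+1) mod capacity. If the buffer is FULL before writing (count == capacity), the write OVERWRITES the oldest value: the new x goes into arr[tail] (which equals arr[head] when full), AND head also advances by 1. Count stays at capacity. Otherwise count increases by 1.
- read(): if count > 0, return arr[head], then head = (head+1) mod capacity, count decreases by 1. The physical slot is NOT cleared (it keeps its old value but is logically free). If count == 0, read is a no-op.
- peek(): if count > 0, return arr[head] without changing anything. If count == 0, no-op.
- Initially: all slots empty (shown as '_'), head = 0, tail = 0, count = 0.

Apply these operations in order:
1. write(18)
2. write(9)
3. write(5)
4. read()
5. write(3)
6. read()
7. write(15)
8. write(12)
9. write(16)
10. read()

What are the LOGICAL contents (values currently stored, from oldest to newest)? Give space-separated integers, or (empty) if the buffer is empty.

After op 1 (write(18)): arr=[18 _ _ _] head=0 tail=1 count=1
After op 2 (write(9)): arr=[18 9 _ _] head=0 tail=2 count=2
After op 3 (write(5)): arr=[18 9 5 _] head=0 tail=3 count=3
After op 4 (read()): arr=[18 9 5 _] head=1 tail=3 count=2
After op 5 (write(3)): arr=[18 9 5 3] head=1 tail=0 count=3
After op 6 (read()): arr=[18 9 5 3] head=2 tail=0 count=2
After op 7 (write(15)): arr=[15 9 5 3] head=2 tail=1 count=3
After op 8 (write(12)): arr=[15 12 5 3] head=2 tail=2 count=4
After op 9 (write(16)): arr=[15 12 16 3] head=3 tail=3 count=4
After op 10 (read()): arr=[15 12 16 3] head=0 tail=3 count=3

Answer: 15 12 16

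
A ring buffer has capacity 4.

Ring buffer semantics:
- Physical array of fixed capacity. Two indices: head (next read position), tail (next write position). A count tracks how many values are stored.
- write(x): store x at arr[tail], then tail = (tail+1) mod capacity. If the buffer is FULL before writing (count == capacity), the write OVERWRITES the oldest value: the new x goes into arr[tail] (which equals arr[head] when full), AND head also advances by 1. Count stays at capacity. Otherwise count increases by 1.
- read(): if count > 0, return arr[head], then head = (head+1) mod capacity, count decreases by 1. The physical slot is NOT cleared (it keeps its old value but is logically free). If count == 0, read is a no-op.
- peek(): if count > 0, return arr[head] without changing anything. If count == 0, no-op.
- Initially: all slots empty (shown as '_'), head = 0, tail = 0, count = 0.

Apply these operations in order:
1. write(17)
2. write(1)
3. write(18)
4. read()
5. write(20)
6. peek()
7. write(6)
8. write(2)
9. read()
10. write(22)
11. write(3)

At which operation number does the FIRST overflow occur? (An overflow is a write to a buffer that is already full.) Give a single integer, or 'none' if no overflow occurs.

After op 1 (write(17)): arr=[17 _ _ _] head=0 tail=1 count=1
After op 2 (write(1)): arr=[17 1 _ _] head=0 tail=2 count=2
After op 3 (write(18)): arr=[17 1 18 _] head=0 tail=3 count=3
After op 4 (read()): arr=[17 1 18 _] head=1 tail=3 count=2
After op 5 (write(20)): arr=[17 1 18 20] head=1 tail=0 count=3
After op 6 (peek()): arr=[17 1 18 20] head=1 tail=0 count=3
After op 7 (write(6)): arr=[6 1 18 20] head=1 tail=1 count=4
After op 8 (write(2)): arr=[6 2 18 20] head=2 tail=2 count=4
After op 9 (read()): arr=[6 2 18 20] head=3 tail=2 count=3
After op 10 (write(22)): arr=[6 2 22 20] head=3 tail=3 count=4
After op 11 (write(3)): arr=[6 2 22 3] head=0 tail=0 count=4

Answer: 8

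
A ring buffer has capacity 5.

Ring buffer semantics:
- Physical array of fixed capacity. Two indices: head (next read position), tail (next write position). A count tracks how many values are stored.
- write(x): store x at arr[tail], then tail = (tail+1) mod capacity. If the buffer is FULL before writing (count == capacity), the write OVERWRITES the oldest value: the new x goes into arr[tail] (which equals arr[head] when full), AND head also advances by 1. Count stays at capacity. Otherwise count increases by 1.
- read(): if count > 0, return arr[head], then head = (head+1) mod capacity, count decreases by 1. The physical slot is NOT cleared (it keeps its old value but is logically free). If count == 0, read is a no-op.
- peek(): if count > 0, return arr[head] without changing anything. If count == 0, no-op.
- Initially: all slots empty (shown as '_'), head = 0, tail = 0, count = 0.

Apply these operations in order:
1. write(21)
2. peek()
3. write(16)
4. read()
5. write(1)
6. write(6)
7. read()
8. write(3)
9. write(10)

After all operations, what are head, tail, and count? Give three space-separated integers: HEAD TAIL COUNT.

Answer: 2 1 4

Derivation:
After op 1 (write(21)): arr=[21 _ _ _ _] head=0 tail=1 count=1
After op 2 (peek()): arr=[21 _ _ _ _] head=0 tail=1 count=1
After op 3 (write(16)): arr=[21 16 _ _ _] head=0 tail=2 count=2
After op 4 (read()): arr=[21 16 _ _ _] head=1 tail=2 count=1
After op 5 (write(1)): arr=[21 16 1 _ _] head=1 tail=3 count=2
After op 6 (write(6)): arr=[21 16 1 6 _] head=1 tail=4 count=3
After op 7 (read()): arr=[21 16 1 6 _] head=2 tail=4 count=2
After op 8 (write(3)): arr=[21 16 1 6 3] head=2 tail=0 count=3
After op 9 (write(10)): arr=[10 16 1 6 3] head=2 tail=1 count=4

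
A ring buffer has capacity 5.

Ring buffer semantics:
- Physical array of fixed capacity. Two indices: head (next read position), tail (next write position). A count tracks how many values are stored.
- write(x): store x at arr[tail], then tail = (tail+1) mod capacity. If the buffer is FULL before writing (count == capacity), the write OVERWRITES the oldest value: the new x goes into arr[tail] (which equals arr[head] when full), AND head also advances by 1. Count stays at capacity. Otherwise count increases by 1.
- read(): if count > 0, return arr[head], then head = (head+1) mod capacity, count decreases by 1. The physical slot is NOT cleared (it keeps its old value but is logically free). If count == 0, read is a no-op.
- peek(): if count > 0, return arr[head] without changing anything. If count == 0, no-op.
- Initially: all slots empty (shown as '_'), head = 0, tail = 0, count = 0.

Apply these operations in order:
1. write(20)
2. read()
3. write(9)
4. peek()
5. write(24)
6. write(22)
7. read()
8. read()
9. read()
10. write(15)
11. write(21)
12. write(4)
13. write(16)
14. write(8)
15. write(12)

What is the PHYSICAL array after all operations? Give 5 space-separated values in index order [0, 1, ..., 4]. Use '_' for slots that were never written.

Answer: 21 4 16 8 12

Derivation:
After op 1 (write(20)): arr=[20 _ _ _ _] head=0 tail=1 count=1
After op 2 (read()): arr=[20 _ _ _ _] head=1 tail=1 count=0
After op 3 (write(9)): arr=[20 9 _ _ _] head=1 tail=2 count=1
After op 4 (peek()): arr=[20 9 _ _ _] head=1 tail=2 count=1
After op 5 (write(24)): arr=[20 9 24 _ _] head=1 tail=3 count=2
After op 6 (write(22)): arr=[20 9 24 22 _] head=1 tail=4 count=3
After op 7 (read()): arr=[20 9 24 22 _] head=2 tail=4 count=2
After op 8 (read()): arr=[20 9 24 22 _] head=3 tail=4 count=1
After op 9 (read()): arr=[20 9 24 22 _] head=4 tail=4 count=0
After op 10 (write(15)): arr=[20 9 24 22 15] head=4 tail=0 count=1
After op 11 (write(21)): arr=[21 9 24 22 15] head=4 tail=1 count=2
After op 12 (write(4)): arr=[21 4 24 22 15] head=4 tail=2 count=3
After op 13 (write(16)): arr=[21 4 16 22 15] head=4 tail=3 count=4
After op 14 (write(8)): arr=[21 4 16 8 15] head=4 tail=4 count=5
After op 15 (write(12)): arr=[21 4 16 8 12] head=0 tail=0 count=5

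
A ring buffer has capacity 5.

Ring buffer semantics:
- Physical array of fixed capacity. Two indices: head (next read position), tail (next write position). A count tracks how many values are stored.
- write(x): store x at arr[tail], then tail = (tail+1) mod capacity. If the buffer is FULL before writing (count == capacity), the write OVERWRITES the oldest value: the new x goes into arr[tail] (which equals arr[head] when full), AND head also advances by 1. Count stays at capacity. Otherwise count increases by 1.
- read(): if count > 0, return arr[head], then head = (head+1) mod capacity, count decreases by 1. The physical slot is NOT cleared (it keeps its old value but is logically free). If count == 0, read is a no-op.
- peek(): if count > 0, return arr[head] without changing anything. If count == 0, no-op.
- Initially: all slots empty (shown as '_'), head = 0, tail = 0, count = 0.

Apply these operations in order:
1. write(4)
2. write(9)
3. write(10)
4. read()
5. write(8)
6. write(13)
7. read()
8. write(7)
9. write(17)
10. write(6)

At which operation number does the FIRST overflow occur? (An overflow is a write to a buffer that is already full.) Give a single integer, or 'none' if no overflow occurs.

Answer: 10

Derivation:
After op 1 (write(4)): arr=[4 _ _ _ _] head=0 tail=1 count=1
After op 2 (write(9)): arr=[4 9 _ _ _] head=0 tail=2 count=2
After op 3 (write(10)): arr=[4 9 10 _ _] head=0 tail=3 count=3
After op 4 (read()): arr=[4 9 10 _ _] head=1 tail=3 count=2
After op 5 (write(8)): arr=[4 9 10 8 _] head=1 tail=4 count=3
After op 6 (write(13)): arr=[4 9 10 8 13] head=1 tail=0 count=4
After op 7 (read()): arr=[4 9 10 8 13] head=2 tail=0 count=3
After op 8 (write(7)): arr=[7 9 10 8 13] head=2 tail=1 count=4
After op 9 (write(17)): arr=[7 17 10 8 13] head=2 tail=2 count=5
After op 10 (write(6)): arr=[7 17 6 8 13] head=3 tail=3 count=5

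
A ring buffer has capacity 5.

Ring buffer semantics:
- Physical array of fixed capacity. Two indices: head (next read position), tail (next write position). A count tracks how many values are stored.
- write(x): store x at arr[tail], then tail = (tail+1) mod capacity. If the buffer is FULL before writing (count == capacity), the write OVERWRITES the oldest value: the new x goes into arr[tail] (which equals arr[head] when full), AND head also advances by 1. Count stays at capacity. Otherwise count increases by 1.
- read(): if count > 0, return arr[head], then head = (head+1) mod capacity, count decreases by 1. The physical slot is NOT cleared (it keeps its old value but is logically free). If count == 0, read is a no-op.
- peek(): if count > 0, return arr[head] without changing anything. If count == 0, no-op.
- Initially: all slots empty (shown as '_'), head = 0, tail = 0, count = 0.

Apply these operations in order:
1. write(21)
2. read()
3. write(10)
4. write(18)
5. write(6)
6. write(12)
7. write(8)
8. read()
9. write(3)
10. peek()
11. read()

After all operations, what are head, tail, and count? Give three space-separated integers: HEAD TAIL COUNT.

Answer: 3 2 4

Derivation:
After op 1 (write(21)): arr=[21 _ _ _ _] head=0 tail=1 count=1
After op 2 (read()): arr=[21 _ _ _ _] head=1 tail=1 count=0
After op 3 (write(10)): arr=[21 10 _ _ _] head=1 tail=2 count=1
After op 4 (write(18)): arr=[21 10 18 _ _] head=1 tail=3 count=2
After op 5 (write(6)): arr=[21 10 18 6 _] head=1 tail=4 count=3
After op 6 (write(12)): arr=[21 10 18 6 12] head=1 tail=0 count=4
After op 7 (write(8)): arr=[8 10 18 6 12] head=1 tail=1 count=5
After op 8 (read()): arr=[8 10 18 6 12] head=2 tail=1 count=4
After op 9 (write(3)): arr=[8 3 18 6 12] head=2 tail=2 count=5
After op 10 (peek()): arr=[8 3 18 6 12] head=2 tail=2 count=5
After op 11 (read()): arr=[8 3 18 6 12] head=3 tail=2 count=4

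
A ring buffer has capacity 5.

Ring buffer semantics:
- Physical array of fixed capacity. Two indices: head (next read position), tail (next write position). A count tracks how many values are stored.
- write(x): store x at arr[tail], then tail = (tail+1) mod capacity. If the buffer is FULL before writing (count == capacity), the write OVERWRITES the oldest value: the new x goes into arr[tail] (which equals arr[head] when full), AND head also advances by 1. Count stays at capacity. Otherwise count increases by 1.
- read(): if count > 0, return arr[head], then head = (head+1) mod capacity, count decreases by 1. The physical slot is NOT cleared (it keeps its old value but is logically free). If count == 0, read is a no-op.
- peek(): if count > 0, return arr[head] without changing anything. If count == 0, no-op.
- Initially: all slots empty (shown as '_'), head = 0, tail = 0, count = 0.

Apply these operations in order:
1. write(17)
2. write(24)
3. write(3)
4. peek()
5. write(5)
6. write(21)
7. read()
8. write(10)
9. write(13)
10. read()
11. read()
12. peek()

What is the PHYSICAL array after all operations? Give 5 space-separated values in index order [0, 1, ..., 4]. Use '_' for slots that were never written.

Answer: 10 13 3 5 21

Derivation:
After op 1 (write(17)): arr=[17 _ _ _ _] head=0 tail=1 count=1
After op 2 (write(24)): arr=[17 24 _ _ _] head=0 tail=2 count=2
After op 3 (write(3)): arr=[17 24 3 _ _] head=0 tail=3 count=3
After op 4 (peek()): arr=[17 24 3 _ _] head=0 tail=3 count=3
After op 5 (write(5)): arr=[17 24 3 5 _] head=0 tail=4 count=4
After op 6 (write(21)): arr=[17 24 3 5 21] head=0 tail=0 count=5
After op 7 (read()): arr=[17 24 3 5 21] head=1 tail=0 count=4
After op 8 (write(10)): arr=[10 24 3 5 21] head=1 tail=1 count=5
After op 9 (write(13)): arr=[10 13 3 5 21] head=2 tail=2 count=5
After op 10 (read()): arr=[10 13 3 5 21] head=3 tail=2 count=4
After op 11 (read()): arr=[10 13 3 5 21] head=4 tail=2 count=3
After op 12 (peek()): arr=[10 13 3 5 21] head=4 tail=2 count=3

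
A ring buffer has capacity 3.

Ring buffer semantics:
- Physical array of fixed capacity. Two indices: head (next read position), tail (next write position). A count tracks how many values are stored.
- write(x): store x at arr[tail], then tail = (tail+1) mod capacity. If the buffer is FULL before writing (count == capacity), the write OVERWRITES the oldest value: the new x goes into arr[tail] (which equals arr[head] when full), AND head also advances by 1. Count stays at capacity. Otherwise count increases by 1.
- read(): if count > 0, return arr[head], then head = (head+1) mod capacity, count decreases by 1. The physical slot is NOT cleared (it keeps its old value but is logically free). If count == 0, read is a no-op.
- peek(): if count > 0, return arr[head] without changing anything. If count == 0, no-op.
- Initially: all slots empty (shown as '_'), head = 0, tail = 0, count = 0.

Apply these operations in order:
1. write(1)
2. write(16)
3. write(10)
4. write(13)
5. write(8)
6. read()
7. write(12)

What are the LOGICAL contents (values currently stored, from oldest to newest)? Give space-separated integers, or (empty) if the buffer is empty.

Answer: 13 8 12

Derivation:
After op 1 (write(1)): arr=[1 _ _] head=0 tail=1 count=1
After op 2 (write(16)): arr=[1 16 _] head=0 tail=2 count=2
After op 3 (write(10)): arr=[1 16 10] head=0 tail=0 count=3
After op 4 (write(13)): arr=[13 16 10] head=1 tail=1 count=3
After op 5 (write(8)): arr=[13 8 10] head=2 tail=2 count=3
After op 6 (read()): arr=[13 8 10] head=0 tail=2 count=2
After op 7 (write(12)): arr=[13 8 12] head=0 tail=0 count=3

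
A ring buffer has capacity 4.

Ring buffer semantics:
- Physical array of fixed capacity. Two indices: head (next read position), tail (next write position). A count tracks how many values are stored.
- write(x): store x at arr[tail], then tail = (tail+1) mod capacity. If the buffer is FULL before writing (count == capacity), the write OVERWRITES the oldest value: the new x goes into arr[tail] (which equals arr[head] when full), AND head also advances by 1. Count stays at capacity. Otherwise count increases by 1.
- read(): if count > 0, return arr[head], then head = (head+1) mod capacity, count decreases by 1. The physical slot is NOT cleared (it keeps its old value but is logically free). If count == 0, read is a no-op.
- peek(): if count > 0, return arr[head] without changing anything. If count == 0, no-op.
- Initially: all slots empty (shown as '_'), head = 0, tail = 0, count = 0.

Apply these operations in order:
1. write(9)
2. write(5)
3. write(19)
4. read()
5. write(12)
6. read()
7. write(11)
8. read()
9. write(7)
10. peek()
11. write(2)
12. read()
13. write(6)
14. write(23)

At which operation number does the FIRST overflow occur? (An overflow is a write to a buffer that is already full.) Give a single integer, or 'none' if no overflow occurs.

After op 1 (write(9)): arr=[9 _ _ _] head=0 tail=1 count=1
After op 2 (write(5)): arr=[9 5 _ _] head=0 tail=2 count=2
After op 3 (write(19)): arr=[9 5 19 _] head=0 tail=3 count=3
After op 4 (read()): arr=[9 5 19 _] head=1 tail=3 count=2
After op 5 (write(12)): arr=[9 5 19 12] head=1 tail=0 count=3
After op 6 (read()): arr=[9 5 19 12] head=2 tail=0 count=2
After op 7 (write(11)): arr=[11 5 19 12] head=2 tail=1 count=3
After op 8 (read()): arr=[11 5 19 12] head=3 tail=1 count=2
After op 9 (write(7)): arr=[11 7 19 12] head=3 tail=2 count=3
After op 10 (peek()): arr=[11 7 19 12] head=3 tail=2 count=3
After op 11 (write(2)): arr=[11 7 2 12] head=3 tail=3 count=4
After op 12 (read()): arr=[11 7 2 12] head=0 tail=3 count=3
After op 13 (write(6)): arr=[11 7 2 6] head=0 tail=0 count=4
After op 14 (write(23)): arr=[23 7 2 6] head=1 tail=1 count=4

Answer: 14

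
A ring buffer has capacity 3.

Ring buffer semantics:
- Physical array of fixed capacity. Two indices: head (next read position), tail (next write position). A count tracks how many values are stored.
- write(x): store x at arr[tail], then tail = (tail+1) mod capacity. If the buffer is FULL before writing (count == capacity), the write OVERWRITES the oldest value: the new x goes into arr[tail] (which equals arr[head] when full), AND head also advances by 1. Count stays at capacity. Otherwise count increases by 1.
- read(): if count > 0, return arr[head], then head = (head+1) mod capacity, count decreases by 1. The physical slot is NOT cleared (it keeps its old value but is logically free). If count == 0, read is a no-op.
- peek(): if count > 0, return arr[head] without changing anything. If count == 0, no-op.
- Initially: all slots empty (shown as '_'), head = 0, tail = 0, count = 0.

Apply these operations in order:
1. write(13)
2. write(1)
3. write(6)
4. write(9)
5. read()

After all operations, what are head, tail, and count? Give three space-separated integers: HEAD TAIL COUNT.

Answer: 2 1 2

Derivation:
After op 1 (write(13)): arr=[13 _ _] head=0 tail=1 count=1
After op 2 (write(1)): arr=[13 1 _] head=0 tail=2 count=2
After op 3 (write(6)): arr=[13 1 6] head=0 tail=0 count=3
After op 4 (write(9)): arr=[9 1 6] head=1 tail=1 count=3
After op 5 (read()): arr=[9 1 6] head=2 tail=1 count=2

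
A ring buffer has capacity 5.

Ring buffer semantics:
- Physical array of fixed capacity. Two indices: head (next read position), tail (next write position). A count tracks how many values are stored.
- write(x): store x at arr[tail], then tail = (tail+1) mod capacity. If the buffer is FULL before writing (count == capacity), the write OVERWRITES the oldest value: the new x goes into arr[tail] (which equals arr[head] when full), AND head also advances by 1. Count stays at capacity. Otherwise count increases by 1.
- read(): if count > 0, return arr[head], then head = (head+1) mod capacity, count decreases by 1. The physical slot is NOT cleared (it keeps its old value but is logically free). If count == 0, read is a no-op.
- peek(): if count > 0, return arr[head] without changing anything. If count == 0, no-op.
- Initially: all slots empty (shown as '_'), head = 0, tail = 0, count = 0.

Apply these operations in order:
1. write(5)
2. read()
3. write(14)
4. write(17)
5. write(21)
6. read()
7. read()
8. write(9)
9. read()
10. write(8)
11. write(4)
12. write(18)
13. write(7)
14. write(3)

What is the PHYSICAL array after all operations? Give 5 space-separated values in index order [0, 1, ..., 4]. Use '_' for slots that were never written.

Answer: 8 4 18 7 3

Derivation:
After op 1 (write(5)): arr=[5 _ _ _ _] head=0 tail=1 count=1
After op 2 (read()): arr=[5 _ _ _ _] head=1 tail=1 count=0
After op 3 (write(14)): arr=[5 14 _ _ _] head=1 tail=2 count=1
After op 4 (write(17)): arr=[5 14 17 _ _] head=1 tail=3 count=2
After op 5 (write(21)): arr=[5 14 17 21 _] head=1 tail=4 count=3
After op 6 (read()): arr=[5 14 17 21 _] head=2 tail=4 count=2
After op 7 (read()): arr=[5 14 17 21 _] head=3 tail=4 count=1
After op 8 (write(9)): arr=[5 14 17 21 9] head=3 tail=0 count=2
After op 9 (read()): arr=[5 14 17 21 9] head=4 tail=0 count=1
After op 10 (write(8)): arr=[8 14 17 21 9] head=4 tail=1 count=2
After op 11 (write(4)): arr=[8 4 17 21 9] head=4 tail=2 count=3
After op 12 (write(18)): arr=[8 4 18 21 9] head=4 tail=3 count=4
After op 13 (write(7)): arr=[8 4 18 7 9] head=4 tail=4 count=5
After op 14 (write(3)): arr=[8 4 18 7 3] head=0 tail=0 count=5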